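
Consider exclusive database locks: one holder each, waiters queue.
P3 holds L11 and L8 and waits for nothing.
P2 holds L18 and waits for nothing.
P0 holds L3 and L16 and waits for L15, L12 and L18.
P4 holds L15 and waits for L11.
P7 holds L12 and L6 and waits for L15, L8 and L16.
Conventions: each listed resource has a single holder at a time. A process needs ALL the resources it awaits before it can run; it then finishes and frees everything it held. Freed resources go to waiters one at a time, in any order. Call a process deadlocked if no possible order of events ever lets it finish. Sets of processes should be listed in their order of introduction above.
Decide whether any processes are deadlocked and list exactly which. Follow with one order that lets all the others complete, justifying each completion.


The deadlocked set is P0 and P7.
Key observation: nobody on the ring P0 -> P7 -> P0 can start until another member finishes, which never happens; no other process is dragged down with it.
One completion order for the rest: P2, P3, P4.
Walking it through:
  run P2 (it waits on nothing); releases L18
  run P3 (it waits on nothing); releases L11 and L8
  P4 waits on L11 — all released -> runs and releases L15


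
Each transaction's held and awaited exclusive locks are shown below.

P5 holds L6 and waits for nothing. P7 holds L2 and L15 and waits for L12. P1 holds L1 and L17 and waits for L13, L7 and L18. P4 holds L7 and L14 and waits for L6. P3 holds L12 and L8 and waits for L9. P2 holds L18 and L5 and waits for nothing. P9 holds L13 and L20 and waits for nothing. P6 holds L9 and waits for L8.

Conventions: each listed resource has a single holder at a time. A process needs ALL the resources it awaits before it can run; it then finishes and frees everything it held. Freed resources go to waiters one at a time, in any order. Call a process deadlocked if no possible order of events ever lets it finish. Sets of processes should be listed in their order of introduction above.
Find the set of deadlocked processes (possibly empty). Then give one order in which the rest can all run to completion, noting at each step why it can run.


Deadlocked: P7, P3 and P6.
Key observation: the knot is the closed ring of waits P3 -> P6 -> P3; P7 waits into the deadlock from upstream.
A valid finishing order for the others: P2, P5, P9, P4, P1.
Check, step by step:
  P2: no waits; runs immediately, freeing L18 and L5
  P5: no waits; runs immediately, freeing L6
  P9: no waits; runs immediately, freeing L13 and L20
  P4: everything it awaited (L6) is free; runs, freeing L7 and L14
  P1: everything it awaited (L13, L7 and L18) is free; runs, freeing L1 and L17


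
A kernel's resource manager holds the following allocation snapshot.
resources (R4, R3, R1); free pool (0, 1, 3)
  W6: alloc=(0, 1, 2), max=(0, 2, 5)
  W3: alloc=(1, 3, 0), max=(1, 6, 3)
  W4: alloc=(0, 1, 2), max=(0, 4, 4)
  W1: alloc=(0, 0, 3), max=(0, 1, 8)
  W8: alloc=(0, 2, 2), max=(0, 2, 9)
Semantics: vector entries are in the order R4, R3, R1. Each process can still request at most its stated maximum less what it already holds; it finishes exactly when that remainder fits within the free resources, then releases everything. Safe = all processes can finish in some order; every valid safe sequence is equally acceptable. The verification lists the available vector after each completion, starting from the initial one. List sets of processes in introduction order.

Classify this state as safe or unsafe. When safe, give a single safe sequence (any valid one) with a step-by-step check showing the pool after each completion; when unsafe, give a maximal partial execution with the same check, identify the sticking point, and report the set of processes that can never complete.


SAFE — a valid safe sequence is W6, W1, W8, W3, W4.
Key observation: at W6 the run first touches a limit — (0, 1, 3) against (0, 1, 3), exact on a resource it actually requests.
Check, step by step:
  pool = (0, 1, 3)
  W6: need (0, 1, 3) fits (0, 1, 3); releases (0, 1, 2), pool now (0, 2, 5)
  W1: need (0, 1, 5) fits (0, 2, 5); releases (0, 0, 3), pool now (0, 2, 8)
  W8: need (0, 0, 7) fits (0, 2, 8); releases (0, 2, 2), pool now (0, 4, 10)
  W3: need (0, 3, 3) fits (0, 4, 10); releases (1, 3, 0), pool now (1, 7, 10)
  W4: need (0, 3, 2) fits (1, 7, 10); releases (0, 1, 2), pool now (1, 8, 12)


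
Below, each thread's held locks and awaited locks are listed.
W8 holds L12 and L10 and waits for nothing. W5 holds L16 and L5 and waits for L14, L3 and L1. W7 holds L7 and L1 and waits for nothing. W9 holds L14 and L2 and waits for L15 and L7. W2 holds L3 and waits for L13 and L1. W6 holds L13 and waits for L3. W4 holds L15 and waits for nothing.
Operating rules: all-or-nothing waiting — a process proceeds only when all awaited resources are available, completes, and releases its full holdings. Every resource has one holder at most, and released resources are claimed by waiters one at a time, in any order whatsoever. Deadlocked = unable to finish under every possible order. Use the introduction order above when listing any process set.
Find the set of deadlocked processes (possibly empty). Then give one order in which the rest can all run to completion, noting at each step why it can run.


Deadlocked set: W5, W2 and W6.
Key observation: the cycle W2 -> W6 -> W2 can never break — each member waits on the next; W5 waits into the deadlock from upstream.
The rest can finish in the order W4, W7, W8, W9.
Walking it through:
  run W4 (it waits on nothing); releases L15
  run W7 (it waits on nothing); releases L7 and L1
  run W8 (it waits on nothing); releases L12 and L10
  W9 waits on L15 and L7 — all released -> runs and releases L14 and L2


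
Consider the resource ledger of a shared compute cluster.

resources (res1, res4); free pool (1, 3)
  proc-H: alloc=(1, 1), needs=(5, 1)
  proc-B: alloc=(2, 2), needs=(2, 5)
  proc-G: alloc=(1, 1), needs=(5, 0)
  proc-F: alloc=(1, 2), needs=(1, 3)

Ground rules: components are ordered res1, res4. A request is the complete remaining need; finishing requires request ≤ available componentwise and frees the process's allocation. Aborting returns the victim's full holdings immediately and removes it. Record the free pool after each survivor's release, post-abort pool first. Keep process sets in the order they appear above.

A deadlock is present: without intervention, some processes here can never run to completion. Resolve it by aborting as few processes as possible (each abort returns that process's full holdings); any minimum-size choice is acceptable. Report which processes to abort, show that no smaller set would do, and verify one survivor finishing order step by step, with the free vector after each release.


Minimum abort set: proc-G.
Key observation: the returned (1, 1) from proc-G is what brings proc-H — unrunnable before, under any order — into play at step 3.
Why nothing smaller works: aborting no one leaves the state deadlocked as given.
The survivors complete as proc-F, proc-B, proc-H. Step-by-step check (starting from the post-abort pool):
  pool = (2, 4)
  run proc-F (needs (1, 3), free (2, 4)); after release of (1, 2) the pool is (3, 6)
  run proc-B (needs (2, 5), free (3, 6)); after release of (2, 2) the pool is (5, 8)
  run proc-H (needs (5, 1), free (5, 8)); after release of (1, 1) the pool is (6, 9)


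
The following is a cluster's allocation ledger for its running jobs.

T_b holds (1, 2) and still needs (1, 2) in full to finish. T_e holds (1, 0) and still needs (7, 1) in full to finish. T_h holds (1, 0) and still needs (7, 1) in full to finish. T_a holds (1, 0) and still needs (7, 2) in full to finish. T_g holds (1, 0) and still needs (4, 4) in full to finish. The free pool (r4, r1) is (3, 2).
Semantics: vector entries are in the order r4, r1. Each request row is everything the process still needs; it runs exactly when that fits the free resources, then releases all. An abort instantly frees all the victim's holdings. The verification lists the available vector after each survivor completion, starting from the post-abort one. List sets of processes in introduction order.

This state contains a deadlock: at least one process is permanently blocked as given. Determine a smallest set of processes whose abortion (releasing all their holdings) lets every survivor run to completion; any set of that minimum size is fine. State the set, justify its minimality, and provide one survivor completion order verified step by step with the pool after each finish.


The answer: abort T_e and T_a.
Key observation: before aborting T_e and T_a, T_h was permanently blocked — no order could ever run it; afterwards it completes at step 3.
Minimality, checking each single-abort alternative: T_b alone leaves T_e blocked (short on r4); T_e alone leaves T_h blocked (short on r4); T_h alone leaves T_e blocked (short on r4); T_a alone leaves T_e blocked (short on r4); T_g alone leaves T_e blocked (short on r4).
One survivor order: T_b, T_g, T_h. Check, step by step (post-abort pool first):
  pool = (5, 2)
  run T_b (needs (1, 2), free (5, 2)); after release of (1, 2) the pool is (6, 4)
  run T_g (needs (4, 4), free (6, 4)); after release of (1, 0) the pool is (7, 4)
  run T_h (needs (7, 1), free (7, 4)); after release of (1, 0) the pool is (8, 4)


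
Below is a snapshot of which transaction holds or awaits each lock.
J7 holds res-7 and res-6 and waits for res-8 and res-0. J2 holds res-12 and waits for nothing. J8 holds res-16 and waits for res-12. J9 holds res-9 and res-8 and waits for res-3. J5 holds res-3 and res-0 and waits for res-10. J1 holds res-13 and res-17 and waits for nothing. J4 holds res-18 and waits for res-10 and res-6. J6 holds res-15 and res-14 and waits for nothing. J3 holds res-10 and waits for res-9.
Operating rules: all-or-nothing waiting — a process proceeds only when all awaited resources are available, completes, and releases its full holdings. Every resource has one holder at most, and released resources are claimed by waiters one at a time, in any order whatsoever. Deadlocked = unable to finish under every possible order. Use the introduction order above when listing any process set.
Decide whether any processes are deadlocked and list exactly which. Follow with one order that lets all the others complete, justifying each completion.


Deadlocked: J7, J9, J5, J4 and J3.
Key observation: the wait chain closes on itself along J9 -> J5 -> J3 -> J9; J7 and J4 wait into the deadlock from upstream.
The rest can finish in the order J2, J6, J1, J8.
Verifying each step:
  J2: no waits; runs immediately, freeing res-12
  J6: no waits; runs immediately, freeing res-15 and res-14
  J1: no waits; runs immediately, freeing res-13 and res-17
  run J8 (all its waits — res-12 — are resolved); releases res-16


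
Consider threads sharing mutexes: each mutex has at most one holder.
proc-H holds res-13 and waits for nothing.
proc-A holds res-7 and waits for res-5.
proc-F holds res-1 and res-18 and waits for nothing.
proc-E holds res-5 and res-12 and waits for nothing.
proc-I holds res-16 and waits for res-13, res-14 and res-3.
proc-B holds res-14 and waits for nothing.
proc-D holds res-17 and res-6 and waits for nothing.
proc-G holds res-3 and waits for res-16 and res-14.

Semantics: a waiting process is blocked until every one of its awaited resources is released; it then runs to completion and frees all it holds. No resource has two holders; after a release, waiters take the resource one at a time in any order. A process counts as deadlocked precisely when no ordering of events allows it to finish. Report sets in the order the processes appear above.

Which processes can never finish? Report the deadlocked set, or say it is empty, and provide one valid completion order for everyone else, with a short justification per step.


The deadlocked set is proc-I and proc-G.
Key observation: the loop proc-I -> proc-G -> proc-I blocks itself forever; no other process is dragged down with it.
The rest can finish in the order proc-B, proc-H, proc-E, proc-D, proc-A, proc-F.
Check, step by step:
  proc-B: no waits; runs immediately, freeing res-14
  proc-H: no waits; runs immediately, freeing res-13
  proc-E: no waits; runs immediately, freeing res-5 and res-12
  proc-D: no waits; runs immediately, freeing res-17 and res-6
  proc-A waits on res-5 — all released -> runs and releases res-7
  proc-F: no waits; runs immediately, freeing res-1 and res-18


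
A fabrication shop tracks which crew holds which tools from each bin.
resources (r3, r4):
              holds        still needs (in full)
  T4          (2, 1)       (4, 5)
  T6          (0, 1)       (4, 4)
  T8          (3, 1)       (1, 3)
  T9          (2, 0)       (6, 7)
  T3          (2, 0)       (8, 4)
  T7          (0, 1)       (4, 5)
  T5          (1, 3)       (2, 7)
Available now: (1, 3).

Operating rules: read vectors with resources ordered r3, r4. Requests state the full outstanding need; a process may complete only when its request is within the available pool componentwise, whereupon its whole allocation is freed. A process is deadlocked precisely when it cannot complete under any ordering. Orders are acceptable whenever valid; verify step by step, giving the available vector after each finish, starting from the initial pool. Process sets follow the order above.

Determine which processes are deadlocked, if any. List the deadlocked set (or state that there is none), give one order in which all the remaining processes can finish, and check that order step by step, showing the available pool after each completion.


The deadlocked set is empty.
Key observation: no deadlock: T8 fits now, and the freed resources carry the rest through.
The rest can finish in the order T8, T6, T4, T7, T9, T3, T5. Walking it through:
  pool = (1, 3)
  T8 needs (1, 3) <= (1, 3) -> finishes; pool += (3, 1) = (4, 4)
  T6 needs (4, 4) <= (4, 4) -> finishes; pool += (0, 1) = (4, 5)
  T4 needs (4, 5) <= (4, 5) -> finishes; pool += (2, 1) = (6, 6)
  T7 needs (4, 5) <= (6, 6) -> finishes; pool += (0, 1) = (6, 7)
  T9 needs (6, 7) <= (6, 7) -> finishes; pool += (2, 0) = (8, 7)
  T3 needs (8, 4) <= (8, 7) -> finishes; pool += (2, 0) = (10, 7)
  T5 needs (2, 7) <= (10, 7) -> finishes; pool += (1, 3) = (11, 10)


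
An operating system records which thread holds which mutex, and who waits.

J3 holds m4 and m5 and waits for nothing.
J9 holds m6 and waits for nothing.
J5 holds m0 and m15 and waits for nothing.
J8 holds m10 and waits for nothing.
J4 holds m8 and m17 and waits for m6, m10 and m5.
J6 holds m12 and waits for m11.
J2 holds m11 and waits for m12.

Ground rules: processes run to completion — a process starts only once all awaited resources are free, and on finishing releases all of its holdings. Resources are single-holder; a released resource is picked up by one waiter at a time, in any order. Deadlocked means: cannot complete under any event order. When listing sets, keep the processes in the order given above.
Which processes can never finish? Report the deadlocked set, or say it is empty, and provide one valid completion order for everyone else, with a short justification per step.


The deadlocked set is J6 and J2.
Key observation: the wait chain closes on itself along J6 -> J2 -> J6; no other process is dragged down with it.
The rest can finish in the order J9, J5, J3, J8, J4.
Step-by-step check:
  run J9 (it waits on nothing); releases m6
  run J5 (it waits on nothing); releases m0 and m15
  run J3 (it waits on nothing); releases m4 and m5
  run J8 (it waits on nothing); releases m10
  run J4 (all its waits — m6, m10 and m5 — are resolved); releases m8 and m17


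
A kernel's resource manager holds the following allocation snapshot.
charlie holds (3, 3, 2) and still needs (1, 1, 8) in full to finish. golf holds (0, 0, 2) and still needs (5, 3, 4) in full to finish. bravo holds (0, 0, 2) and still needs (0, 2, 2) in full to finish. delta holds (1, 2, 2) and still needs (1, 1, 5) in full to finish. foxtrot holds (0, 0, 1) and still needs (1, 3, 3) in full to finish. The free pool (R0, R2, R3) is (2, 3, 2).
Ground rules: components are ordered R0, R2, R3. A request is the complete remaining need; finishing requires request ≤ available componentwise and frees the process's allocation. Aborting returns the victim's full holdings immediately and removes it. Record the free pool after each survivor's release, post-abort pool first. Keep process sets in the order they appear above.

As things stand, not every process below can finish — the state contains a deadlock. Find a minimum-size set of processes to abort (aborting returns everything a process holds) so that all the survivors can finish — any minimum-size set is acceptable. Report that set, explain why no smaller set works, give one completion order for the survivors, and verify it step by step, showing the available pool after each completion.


Minimum abort set: charlie.
Key observation: no ordering could ever have run golf before the abort of charlie; with (3, 3, 2) back in the pool it fits at step 2.
Why nothing smaller works: aborting no one leaves the state deadlocked as given.
One survivor order: foxtrot, golf, bravo, delta. Verifying each step (post-abort pool first):
  pool = (5, 6, 4)
  foxtrot: need (1, 3, 3) fits (5, 6, 4); releases (0, 0, 1), pool now (5, 6, 5)
  golf: need (5, 3, 4) fits (5, 6, 5); releases (0, 0, 2), pool now (5, 6, 7)
  bravo: need (0, 2, 2) fits (5, 6, 7); releases (0, 0, 2), pool now (5, 6, 9)
  delta: need (1, 1, 5) fits (5, 6, 9); releases (1, 2, 2), pool now (6, 8, 11)


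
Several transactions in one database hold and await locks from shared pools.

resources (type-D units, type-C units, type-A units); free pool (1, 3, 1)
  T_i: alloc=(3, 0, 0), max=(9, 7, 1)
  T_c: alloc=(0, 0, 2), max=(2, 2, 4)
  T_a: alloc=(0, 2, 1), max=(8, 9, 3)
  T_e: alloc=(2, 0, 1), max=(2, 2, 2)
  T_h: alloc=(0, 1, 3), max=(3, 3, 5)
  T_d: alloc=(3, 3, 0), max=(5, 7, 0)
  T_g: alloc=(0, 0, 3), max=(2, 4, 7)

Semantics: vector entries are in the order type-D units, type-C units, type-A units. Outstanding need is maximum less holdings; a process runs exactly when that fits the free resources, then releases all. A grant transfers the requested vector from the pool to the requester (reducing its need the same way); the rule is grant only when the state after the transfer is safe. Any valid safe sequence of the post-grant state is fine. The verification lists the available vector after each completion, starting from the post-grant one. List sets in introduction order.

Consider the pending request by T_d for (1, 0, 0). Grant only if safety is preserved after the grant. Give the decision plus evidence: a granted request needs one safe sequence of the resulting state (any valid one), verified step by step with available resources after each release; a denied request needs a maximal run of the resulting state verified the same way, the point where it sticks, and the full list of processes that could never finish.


DENY: after the grant no complete ordering would exist.
Key observation: after T_e, T_c the pool peaks at (2, 3, 4), and each blocked process is short somewhere: T_i on type-D units, type-C units; T_a on type-D units, type-C units; T_h on type-D units; T_d on type-C units; T_g on type-C units.
Pretend the grant happened; the run T_e, T_c goes as far as possible. Verifying each step:
  pool = (0, 3, 1)
  T_e: need (0, 2, 1) fits (0, 3, 1); releases (2, 0, 1), pool now (2, 3, 2)
  T_c: need (2, 2, 2) fits (2, 3, 2); releases (0, 0, 2), pool now (2, 3, 4)
  T_i cannot run: need (6, 7, 1) vs free (2, 3, 4) (insufficient type-D units and type-C units)
  T_a cannot run: need (8, 7, 2) vs free (2, 3, 4) (insufficient type-D units and type-C units)
  T_h cannot run: need (3, 2, 2) vs free (2, 3, 4) (insufficient type-D units)
  T_d cannot run: need (1, 4, 0) vs free (2, 3, 4) (insufficient type-C units)
  T_g cannot run: need (2, 4, 4) vs free (2, 3, 4) (insufficient type-C units)
Post-grant, the permanently blocked set is T_i, T_a, T_h, T_d and T_g.


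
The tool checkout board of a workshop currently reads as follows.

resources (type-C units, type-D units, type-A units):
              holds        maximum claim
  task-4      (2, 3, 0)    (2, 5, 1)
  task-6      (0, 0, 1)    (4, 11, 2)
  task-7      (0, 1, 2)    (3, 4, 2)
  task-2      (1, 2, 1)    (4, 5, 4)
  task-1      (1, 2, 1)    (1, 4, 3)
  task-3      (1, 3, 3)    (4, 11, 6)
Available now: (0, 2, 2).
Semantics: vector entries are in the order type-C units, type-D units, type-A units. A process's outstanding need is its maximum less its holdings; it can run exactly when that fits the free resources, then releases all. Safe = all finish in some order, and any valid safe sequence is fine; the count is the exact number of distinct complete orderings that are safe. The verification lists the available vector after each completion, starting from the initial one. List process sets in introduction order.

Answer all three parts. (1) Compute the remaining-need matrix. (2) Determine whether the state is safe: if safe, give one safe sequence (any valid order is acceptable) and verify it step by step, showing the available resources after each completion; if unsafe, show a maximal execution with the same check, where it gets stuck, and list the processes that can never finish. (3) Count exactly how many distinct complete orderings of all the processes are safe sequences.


(1) Remaining need (order type-C units, type-D units, type-A units):
  task-4: (0, 2, 1)
  task-6: (4, 11, 1)
  task-7: (3, 3, 0)
  task-2: (3, 3, 3)
  task-1: (0, 2, 2)
  task-3: (3, 8, 3)
(2) The state is SAFE; one workable sequence: task-1, task-4, task-7, task-3, task-2, task-6.
Key observation: reading the order forward, task-1 is the first process whose need (0, 2, 2) meets the free pool (0, 2, 2) exactly on a resource it requests.
Step-by-step check:
  pool = (0, 2, 2)
  task-1: need (0, 2, 2) fits (0, 2, 2); releases (1, 2, 1), pool now (1, 4, 3)
  task-4: need (0, 2, 1) fits (1, 4, 3); releases (2, 3, 0), pool now (3, 7, 3)
  task-7: need (3, 3, 0) fits (3, 7, 3); releases (0, 1, 2), pool now (3, 8, 5)
  task-3: need (3, 8, 3) fits (3, 8, 5); releases (1, 3, 3), pool now (4, 11, 8)
  task-2: need (3, 3, 3) fits (4, 11, 8); releases (1, 2, 1), pool now (5, 13, 9)
  task-6: need (4, 11, 1) fits (5, 13, 9); releases (0, 0, 1), pool now (5, 13, 10)
(3) Exactly 12 of the possible complete orderings are safe sequences.


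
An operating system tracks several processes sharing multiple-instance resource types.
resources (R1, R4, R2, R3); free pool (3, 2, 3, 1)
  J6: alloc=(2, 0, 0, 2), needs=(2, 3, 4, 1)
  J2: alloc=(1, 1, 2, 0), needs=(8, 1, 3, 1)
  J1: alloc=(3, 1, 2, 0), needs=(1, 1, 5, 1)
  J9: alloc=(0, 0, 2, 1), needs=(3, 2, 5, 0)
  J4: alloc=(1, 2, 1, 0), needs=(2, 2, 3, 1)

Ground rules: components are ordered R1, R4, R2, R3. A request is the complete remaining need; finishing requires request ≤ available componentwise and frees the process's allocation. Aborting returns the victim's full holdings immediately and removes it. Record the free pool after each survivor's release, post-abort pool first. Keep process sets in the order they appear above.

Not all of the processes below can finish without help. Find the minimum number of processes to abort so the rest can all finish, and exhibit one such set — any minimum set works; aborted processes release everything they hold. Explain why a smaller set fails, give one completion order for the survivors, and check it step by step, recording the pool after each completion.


Abort J9.
Key observation: no ordering could ever have run J1 before the abort of J9; with (0, 0, 2, 1) back in the pool it fits at step 1.
Why nothing smaller works: aborting no one leaves the state deadlocked as given.
Survivors finish in the order: J1, J6, J4, J2. Check, step by step (pool after the aborts first):
  pool = (3, 2, 5, 2)
  J1: need (1, 1, 5, 1) fits (3, 2, 5, 2); releases (3, 1, 2, 0), pool now (6, 3, 7, 2)
  J6: need (2, 3, 4, 1) fits (6, 3, 7, 2); releases (2, 0, 0, 2), pool now (8, 3, 7, 4)
  J4: need (2, 2, 3, 1) fits (8, 3, 7, 4); releases (1, 2, 1, 0), pool now (9, 5, 8, 4)
  J2: need (8, 1, 3, 1) fits (9, 5, 8, 4); releases (1, 1, 2, 0), pool now (10, 6, 10, 4)


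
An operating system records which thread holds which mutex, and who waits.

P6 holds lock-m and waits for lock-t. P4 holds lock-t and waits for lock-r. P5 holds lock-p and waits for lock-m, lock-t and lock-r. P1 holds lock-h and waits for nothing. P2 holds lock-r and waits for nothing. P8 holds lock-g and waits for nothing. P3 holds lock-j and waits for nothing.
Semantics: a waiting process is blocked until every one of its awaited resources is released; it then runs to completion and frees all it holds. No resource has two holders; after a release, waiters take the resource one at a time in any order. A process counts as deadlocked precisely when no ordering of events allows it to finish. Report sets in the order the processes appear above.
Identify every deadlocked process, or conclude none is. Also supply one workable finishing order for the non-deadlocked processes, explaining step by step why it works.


No process is deadlocked.
Key observation: every chain of waits terminates; starting from the processes that wait on nothing, all the rest unlock in turn.
The rest can finish in the order P1, P2, P4, P6, P3, P5, P8.
Verifying each step:
  run P1 (it waits on nothing); releases lock-h
  run P2 (it waits on nothing); releases lock-r
  P4 waits on lock-r — all released -> runs and releases lock-t
  P6 waits on lock-t — all released -> runs and releases lock-m
  run P3 (it waits on nothing); releases lock-j
  P5 waits on lock-m, lock-t and lock-r — all released -> runs and releases lock-p
  run P8 (it waits on nothing); releases lock-g


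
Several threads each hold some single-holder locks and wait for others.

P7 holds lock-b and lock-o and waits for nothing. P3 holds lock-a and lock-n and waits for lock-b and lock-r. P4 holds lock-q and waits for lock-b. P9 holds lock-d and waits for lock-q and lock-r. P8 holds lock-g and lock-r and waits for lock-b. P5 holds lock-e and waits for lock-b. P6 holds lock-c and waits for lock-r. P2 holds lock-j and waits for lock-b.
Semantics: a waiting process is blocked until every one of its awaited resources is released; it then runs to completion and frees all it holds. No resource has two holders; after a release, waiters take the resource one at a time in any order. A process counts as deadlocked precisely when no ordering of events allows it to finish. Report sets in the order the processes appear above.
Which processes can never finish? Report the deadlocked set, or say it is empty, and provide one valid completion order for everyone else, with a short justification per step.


Nothing here is deadlocked.
Key observation: all waits point, directly or indirectly, at processes that can finish, so nothing is permanently blocked.
A valid finishing order for the others: P7, P4, P8, P3, P2, P5, P9, P6.
Step-by-step check:
  P7: no waits; runs immediately, freeing lock-b and lock-o
  P4: everything it awaited (lock-b) is free; runs, freeing lock-q
  P8: everything it awaited (lock-b) is free; runs, freeing lock-g and lock-r
  P3: everything it awaited (lock-b and lock-r) is free; runs, freeing lock-a and lock-n
  P2: everything it awaited (lock-b) is free; runs, freeing lock-j
  P5: everything it awaited (lock-b) is free; runs, freeing lock-e
  P9: everything it awaited (lock-q and lock-r) is free; runs, freeing lock-d
  P6: everything it awaited (lock-r) is free; runs, freeing lock-c


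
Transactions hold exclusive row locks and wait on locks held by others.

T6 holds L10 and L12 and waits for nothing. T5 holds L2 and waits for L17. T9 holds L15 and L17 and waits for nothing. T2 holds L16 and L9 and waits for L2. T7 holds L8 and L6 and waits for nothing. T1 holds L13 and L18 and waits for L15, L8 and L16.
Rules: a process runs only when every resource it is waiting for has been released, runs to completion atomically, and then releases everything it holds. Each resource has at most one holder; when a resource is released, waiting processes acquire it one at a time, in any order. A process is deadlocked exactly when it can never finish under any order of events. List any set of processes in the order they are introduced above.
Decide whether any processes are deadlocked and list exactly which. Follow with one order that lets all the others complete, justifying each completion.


The deadlocked set is empty.
Key observation: there is no circular wait here — follow any chain and it reaches a process that is free to run now.
A valid finishing order for the others: T9, T6, T5, T7, T2, T1.
Check, step by step:
  T9 waits on nothing -> runs at once and releases L15 and L17
  T6 waits on nothing -> runs at once and releases L10 and L12
  run T5 (all its waits — L17 — are resolved); releases L2
  T7 waits on nothing -> runs at once and releases L8 and L6
  run T2 (all its waits — L2 — are resolved); releases L16 and L9
  run T1 (all its waits — L15, L8 and L16 — are resolved); releases L13 and L18


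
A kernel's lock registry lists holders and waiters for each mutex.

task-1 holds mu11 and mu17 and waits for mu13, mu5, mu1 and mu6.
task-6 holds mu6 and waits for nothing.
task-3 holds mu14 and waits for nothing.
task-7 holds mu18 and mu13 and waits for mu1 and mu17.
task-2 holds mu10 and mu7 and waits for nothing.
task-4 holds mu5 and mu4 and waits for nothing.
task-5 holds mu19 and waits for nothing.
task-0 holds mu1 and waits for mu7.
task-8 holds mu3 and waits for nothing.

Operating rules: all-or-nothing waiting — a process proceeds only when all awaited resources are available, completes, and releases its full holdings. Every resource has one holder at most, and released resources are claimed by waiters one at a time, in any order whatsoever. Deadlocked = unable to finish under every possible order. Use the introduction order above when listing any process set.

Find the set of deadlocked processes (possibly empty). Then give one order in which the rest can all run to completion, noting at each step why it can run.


Deadlocked set: task-1 and task-7.
Key observation: the waits loop around task-1 -> task-7 -> task-1 with no way out; no other process is dragged down with it.
The rest can finish in the order task-6, task-2, task-4, task-0, task-5, task-3, task-8.
Verifying each step:
  run task-6 (it waits on nothing); releases mu6
  run task-2 (it waits on nothing); releases mu10 and mu7
  run task-4 (it waits on nothing); releases mu5 and mu4
  run task-0 (all its waits — mu7 — are resolved); releases mu1
  run task-5 (it waits on nothing); releases mu19
  run task-3 (it waits on nothing); releases mu14
  run task-8 (it waits on nothing); releases mu3


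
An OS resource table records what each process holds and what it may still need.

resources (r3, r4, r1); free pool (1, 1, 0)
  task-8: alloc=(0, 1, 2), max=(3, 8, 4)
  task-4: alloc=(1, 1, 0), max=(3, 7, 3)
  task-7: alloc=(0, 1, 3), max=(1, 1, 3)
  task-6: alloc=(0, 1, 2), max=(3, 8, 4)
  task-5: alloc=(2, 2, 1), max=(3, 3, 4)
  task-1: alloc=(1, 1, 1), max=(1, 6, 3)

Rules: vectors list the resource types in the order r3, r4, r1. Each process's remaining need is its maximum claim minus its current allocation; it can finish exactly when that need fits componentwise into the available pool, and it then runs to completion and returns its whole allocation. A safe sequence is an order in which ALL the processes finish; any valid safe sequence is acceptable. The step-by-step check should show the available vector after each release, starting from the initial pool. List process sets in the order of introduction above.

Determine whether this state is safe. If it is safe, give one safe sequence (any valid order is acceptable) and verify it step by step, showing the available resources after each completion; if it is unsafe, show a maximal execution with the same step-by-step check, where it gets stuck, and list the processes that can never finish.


UNSAFE.
Key observation: the wall is r4: completing task-7, task-5 brings the pool only to (3, 4, 4), and all the rest need more.
Going as far as possible: task-7, task-5; after that, nothing fits. Step-by-step check:
  pool = (1, 1, 0)
  task-7 needs (1, 0, 0) <= (1, 1, 0) -> finishes; pool += (0, 1, 3) = (1, 2, 3)
  task-5 needs (1, 1, 3) <= (1, 2, 3) -> finishes; pool += (2, 2, 1) = (3, 4, 4)
  task-8 still needs (3, 7, 2) but only (3, 4, 4) is free — short on r4
  task-4 still needs (2, 6, 3) but only (3, 4, 4) is free — short on r4
  task-6 still needs (3, 7, 2) but only (3, 4, 4) is free — short on r4
  task-1 still needs (0, 5, 2) but only (3, 4, 4) is free — short on r4
Processes that can never finish: task-8, task-4, task-6 and task-1.


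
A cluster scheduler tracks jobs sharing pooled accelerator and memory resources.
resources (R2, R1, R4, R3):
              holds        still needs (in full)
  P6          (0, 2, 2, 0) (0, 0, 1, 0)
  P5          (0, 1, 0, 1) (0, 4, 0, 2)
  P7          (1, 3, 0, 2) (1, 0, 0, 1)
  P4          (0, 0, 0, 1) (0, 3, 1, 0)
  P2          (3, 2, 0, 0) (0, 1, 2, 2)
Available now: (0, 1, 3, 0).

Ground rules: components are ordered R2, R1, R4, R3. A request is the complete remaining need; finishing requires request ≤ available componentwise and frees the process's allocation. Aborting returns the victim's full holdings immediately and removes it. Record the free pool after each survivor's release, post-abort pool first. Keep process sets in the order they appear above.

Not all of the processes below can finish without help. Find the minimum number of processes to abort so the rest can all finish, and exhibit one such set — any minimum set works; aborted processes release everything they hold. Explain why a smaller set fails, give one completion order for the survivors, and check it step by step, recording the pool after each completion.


The answer: abort P2.
Key observation: P7 could never have finished before the abort; with (3, 2, 0, 0) returned by P2, it fits at step 3.
No smaller set exists: with zero aborts the deadlock remains.
One survivor order: P6, P4, P7, P5. Walking it through (post-abort pool first):
  pool = (3, 3, 3, 0)
  run P6 (needs (0, 0, 1, 0), free (3, 3, 3, 0)); after release of (0, 2, 2, 0) the pool is (3, 5, 5, 0)
  run P4 (needs (0, 3, 1, 0), free (3, 5, 5, 0)); after release of (0, 0, 0, 1) the pool is (3, 5, 5, 1)
  run P7 (needs (1, 0, 0, 1), free (3, 5, 5, 1)); after release of (1, 3, 0, 2) the pool is (4, 8, 5, 3)
  run P5 (needs (0, 4, 0, 2), free (4, 8, 5, 3)); after release of (0, 1, 0, 1) the pool is (4, 9, 5, 4)


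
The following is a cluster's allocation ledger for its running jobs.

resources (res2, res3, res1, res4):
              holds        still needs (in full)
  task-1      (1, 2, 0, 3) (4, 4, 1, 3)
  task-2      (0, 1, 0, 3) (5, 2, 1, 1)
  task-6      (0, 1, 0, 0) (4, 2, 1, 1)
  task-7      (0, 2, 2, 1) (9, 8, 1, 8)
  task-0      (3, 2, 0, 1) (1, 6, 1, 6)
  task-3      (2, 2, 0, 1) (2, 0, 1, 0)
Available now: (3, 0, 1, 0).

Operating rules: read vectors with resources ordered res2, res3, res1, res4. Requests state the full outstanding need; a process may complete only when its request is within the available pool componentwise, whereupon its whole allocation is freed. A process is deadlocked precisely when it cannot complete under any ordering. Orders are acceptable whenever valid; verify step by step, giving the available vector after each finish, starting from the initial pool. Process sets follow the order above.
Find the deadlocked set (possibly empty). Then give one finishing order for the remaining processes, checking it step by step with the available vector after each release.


No process is deadlocked.
Key observation: beginning at task-3, releases accumulate fast enough that every process eventually fits.
One completion order for the rest: task-3, task-6, task-2, task-1, task-0, task-7. Step-by-step check:
  pool = (3, 0, 1, 0)
  task-3 needs (2, 0, 1, 0) <= (3, 0, 1, 0) -> finishes; pool += (2, 2, 0, 1) = (5, 2, 1, 1)
  task-6 needs (4, 2, 1, 1) <= (5, 2, 1, 1) -> finishes; pool += (0, 1, 0, 0) = (5, 3, 1, 1)
  task-2 needs (5, 2, 1, 1) <= (5, 3, 1, 1) -> finishes; pool += (0, 1, 0, 3) = (5, 4, 1, 4)
  task-1 needs (4, 4, 1, 3) <= (5, 4, 1, 4) -> finishes; pool += (1, 2, 0, 3) = (6, 6, 1, 7)
  task-0 needs (1, 6, 1, 6) <= (6, 6, 1, 7) -> finishes; pool += (3, 2, 0, 1) = (9, 8, 1, 8)
  task-7 needs (9, 8, 1, 8) <= (9, 8, 1, 8) -> finishes; pool += (0, 2, 2, 1) = (9, 10, 3, 9)


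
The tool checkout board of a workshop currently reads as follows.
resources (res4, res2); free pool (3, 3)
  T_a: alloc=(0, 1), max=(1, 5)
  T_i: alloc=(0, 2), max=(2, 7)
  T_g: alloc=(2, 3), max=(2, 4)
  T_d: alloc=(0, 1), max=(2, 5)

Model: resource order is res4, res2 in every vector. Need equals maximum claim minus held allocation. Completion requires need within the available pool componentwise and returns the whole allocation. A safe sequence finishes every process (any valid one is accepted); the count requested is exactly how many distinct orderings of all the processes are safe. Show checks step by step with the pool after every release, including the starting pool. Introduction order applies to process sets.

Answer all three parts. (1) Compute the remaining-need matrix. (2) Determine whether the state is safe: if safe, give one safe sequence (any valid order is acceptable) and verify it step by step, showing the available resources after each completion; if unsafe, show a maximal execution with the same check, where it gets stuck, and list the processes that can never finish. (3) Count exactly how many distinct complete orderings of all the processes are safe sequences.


(1) Need matrix, components ordered res4, res2:
  T_a: (1, 4)
  T_i: (2, 5)
  T_g: (0, 1)
  T_d: (2, 4)
(2) SAFE — a valid safe sequence is T_g, T_a, T_d, T_i.
Key observation: nothing binds to the last unit here — the tightest requested-resource margin is 2, first seen at T_g ((0, 1) against (3, 3)).
Check, step by step:
  pool = (3, 3)
  T_g needs (0, 1) <= (3, 3) -> finishes; pool += (2, 3) = (5, 6)
  T_a needs (1, 4) <= (5, 6) -> finishes; pool += (0, 1) = (5, 7)
  T_d needs (2, 4) <= (5, 7) -> finishes; pool += (0, 1) = (5, 8)
  T_i needs (2, 5) <= (5, 8) -> finishes; pool += (0, 2) = (5, 10)
(3) The exact count: 6 of the possible complete orderings are safe sequences.


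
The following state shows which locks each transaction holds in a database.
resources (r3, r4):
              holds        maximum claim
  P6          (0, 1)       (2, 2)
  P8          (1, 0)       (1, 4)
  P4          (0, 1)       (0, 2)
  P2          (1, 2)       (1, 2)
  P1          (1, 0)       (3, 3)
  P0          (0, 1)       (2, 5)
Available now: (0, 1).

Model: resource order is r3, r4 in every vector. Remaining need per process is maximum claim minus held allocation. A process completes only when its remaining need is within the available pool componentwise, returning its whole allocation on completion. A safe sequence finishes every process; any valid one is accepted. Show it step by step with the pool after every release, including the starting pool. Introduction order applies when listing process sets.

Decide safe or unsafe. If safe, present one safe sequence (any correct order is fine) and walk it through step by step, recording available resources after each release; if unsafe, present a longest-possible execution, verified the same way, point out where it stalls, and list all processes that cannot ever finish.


The state is SAFE; one workable sequence: P4, P2, P8, P1, P6, P0.
Key observation: the first exact fit in this order is P4 — it needs (0, 1) with (0, 1) free, meeting a requested resource to the last unit.
Step-by-step check:
  pool = (0, 1)
  P4: need (0, 1) fits (0, 1); releases (0, 1), pool now (0, 2)
  P2: need (0, 0) fits (0, 2); releases (1, 2), pool now (1, 4)
  P8: need (0, 4) fits (1, 4); releases (1, 0), pool now (2, 4)
  P1: need (2, 3) fits (2, 4); releases (1, 0), pool now (3, 4)
  P6: need (2, 1) fits (3, 4); releases (0, 1), pool now (3, 5)
  P0: need (2, 4) fits (3, 5); releases (0, 1), pool now (3, 6)


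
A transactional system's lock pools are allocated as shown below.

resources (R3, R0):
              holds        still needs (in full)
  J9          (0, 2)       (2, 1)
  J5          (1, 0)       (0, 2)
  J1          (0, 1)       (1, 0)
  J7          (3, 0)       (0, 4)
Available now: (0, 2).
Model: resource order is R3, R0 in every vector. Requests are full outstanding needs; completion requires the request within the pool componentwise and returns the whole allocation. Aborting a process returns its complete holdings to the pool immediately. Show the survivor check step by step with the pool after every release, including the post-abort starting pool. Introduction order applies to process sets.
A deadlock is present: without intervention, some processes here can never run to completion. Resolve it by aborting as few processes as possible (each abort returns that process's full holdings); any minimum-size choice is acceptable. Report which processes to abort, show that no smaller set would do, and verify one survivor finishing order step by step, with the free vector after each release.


Abort J9.
Key observation: J7 was stuck for good until J9 gave back (0, 2); in the order shown it finishes at step 1.
No smaller set exists: with zero aborts the deadlock remains.
Survivors finish in the order: J7, J1, J5. Walking it through (pool after the aborts first):
  pool = (0, 4)
  J7: need (0, 4) fits (0, 4); releases (3, 0), pool now (3, 4)
  J1: need (1, 0) fits (3, 4); releases (0, 1), pool now (3, 5)
  J5: need (0, 2) fits (3, 5); releases (1, 0), pool now (4, 5)
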